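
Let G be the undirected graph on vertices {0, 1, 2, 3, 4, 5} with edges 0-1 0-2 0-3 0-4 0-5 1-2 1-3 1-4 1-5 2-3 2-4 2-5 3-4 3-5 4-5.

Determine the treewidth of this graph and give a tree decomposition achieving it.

A single bag containing all 6 vertices is trivially a valid decomposition of width 5. Conversely, {0, 1, 2, 3, 4, 5} is a clique of size 6, and the vertices of any clique must share a bag in every tree decomposition; so some bag has ≥ 6 vertices and tw(G) ≥ 5. Therefore the treewidth is 5.

Treewidth 5.
One optimal decomposition is:
Bags: B1 = {0, 1, 2, 3, 4, 5}
Tree: (single bag)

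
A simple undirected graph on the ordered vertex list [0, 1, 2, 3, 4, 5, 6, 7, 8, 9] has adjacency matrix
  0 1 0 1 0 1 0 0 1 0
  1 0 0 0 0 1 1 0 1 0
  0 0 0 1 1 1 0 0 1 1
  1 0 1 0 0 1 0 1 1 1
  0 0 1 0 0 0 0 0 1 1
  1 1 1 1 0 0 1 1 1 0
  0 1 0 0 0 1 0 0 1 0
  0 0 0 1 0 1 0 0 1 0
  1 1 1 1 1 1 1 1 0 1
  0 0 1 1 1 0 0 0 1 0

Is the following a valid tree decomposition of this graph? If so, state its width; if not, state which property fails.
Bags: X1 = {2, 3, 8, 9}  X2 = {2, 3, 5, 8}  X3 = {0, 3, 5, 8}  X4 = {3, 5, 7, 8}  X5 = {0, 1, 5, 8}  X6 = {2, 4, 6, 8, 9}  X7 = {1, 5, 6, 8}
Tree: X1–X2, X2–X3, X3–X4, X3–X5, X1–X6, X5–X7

No — bags containing vertex 6 are not connected in the tree.

A tree decomposition must satisfy three properties: every vertex lies in some bag; for every edge, both endpoints lie together in some bag; and for every vertex, the bags containing it form a connected subtree. Here bags containing vertex 6 are not connected in the tree, so the decomposition is invalid.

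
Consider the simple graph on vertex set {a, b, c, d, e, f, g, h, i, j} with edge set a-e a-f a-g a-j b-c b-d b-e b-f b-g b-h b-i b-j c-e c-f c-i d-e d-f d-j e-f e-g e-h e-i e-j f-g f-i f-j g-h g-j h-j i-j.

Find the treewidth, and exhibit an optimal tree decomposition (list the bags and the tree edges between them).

The largest bag has 5 vertices, giving width 4; this decomposition certifies tw(G) ≤ 4. For the lower bound, the 5 vertices {b, e, g, h, j} are pairwise adjacent, and any tree decomposition puts a clique entirely inside one bag — forcing width ≥ 4. The upper and lower bounds meet at 4, so that is the treewidth.

Treewidth 4.
One such decomposition:
Bags: B1 = {b, e, f, g, j}  B2 = {b, e, f, i, j}  B3 = {b, d, e, f, j}  B4 = {b, c, e, f, i}  B5 = {b, e, g, h, j}  B6 = {a, e, f, g, j}
Tree: B1–B2, B1–B3, B2–B4, B1–B5, B1–B6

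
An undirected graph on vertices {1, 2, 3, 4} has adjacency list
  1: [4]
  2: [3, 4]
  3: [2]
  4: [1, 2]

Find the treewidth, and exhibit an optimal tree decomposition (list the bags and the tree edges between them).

Every bag has size at most 2, so the width is 2 − 1 = 1 and tw(G) ≤ 1. Any graph with an edge has treewidth ≥ 1, and G has the edge 3–2. Combining the bounds, tw(G) = 1.

Treewidth 1.
One optimal decomposition is:
Bags: B1 = {2, 3}  B2 = {2, 4}  B3 = {1, 4}
Tree: B1–B2, B2–B3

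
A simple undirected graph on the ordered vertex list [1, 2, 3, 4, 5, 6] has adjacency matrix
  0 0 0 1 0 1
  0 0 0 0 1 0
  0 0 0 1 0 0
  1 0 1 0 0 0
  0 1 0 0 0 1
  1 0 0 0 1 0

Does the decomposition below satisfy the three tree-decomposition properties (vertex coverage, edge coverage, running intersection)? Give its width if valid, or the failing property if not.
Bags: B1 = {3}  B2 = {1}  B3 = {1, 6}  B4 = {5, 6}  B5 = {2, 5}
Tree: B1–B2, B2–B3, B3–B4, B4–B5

A tree decomposition must satisfy three properties: every vertex lies in some bag; for every edge, both endpoints lie together in some bag; and for every vertex, the bags containing it form a connected subtree. Here vertex 4 appears in no bag, so the decomposition is invalid.

No — vertex 4 appears in no bag.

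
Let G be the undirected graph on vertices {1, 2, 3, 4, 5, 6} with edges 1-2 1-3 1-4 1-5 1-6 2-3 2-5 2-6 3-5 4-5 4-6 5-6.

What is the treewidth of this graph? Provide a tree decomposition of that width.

Treewidth 3.
One optimal decomposition is:
Bags: B1 = {1, 2, 3, 5}  B2 = {1, 2, 5, 6}  B3 = {1, 4, 5, 6}
Tree: B1–B2, B2–B3

The largest bag has 4 vertices, giving width 3; this decomposition certifies tw(G) ≤ 3. Conversely, {1, 2, 3, 5} is a clique of size 4, and the vertices of any clique must share a bag in every tree decomposition; so some bag has ≥ 4 vertices and tw(G) ≥ 3. Therefore the treewidth is 3.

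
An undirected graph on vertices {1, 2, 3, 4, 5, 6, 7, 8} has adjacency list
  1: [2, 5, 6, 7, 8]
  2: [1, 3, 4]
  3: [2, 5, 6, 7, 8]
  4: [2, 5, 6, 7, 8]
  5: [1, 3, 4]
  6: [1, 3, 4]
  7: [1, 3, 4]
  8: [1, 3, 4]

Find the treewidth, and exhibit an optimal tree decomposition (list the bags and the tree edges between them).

Treewidth 3.
Bags: B1 = {1, 3, 4, 5}  B2 = {1, 2, 3, 4}  B3 = {1, 3, 4, 6}  B4 = {1, 3, 4, 7}  B5 = {1, 3, 4, 8}
Tree: B1–B2, B2–B3, B3–B4, B4–B5

Every bag has size at most 4, so the width is 4 − 1 = 3 and tw(G) ≤ 3. For the lower bound: the 4 vertex sets {4,5}, {1,2}, {3}, {6} are disjoint, each induces a connected subgraph, and every pair is joined by at least one edge of G. Contracting each set to a single vertex therefore yields K_{4} as a minor, and since treewidth is minor-monotone, tw(G) ≥ tw(K_{4}) = 3. Combining the bounds, tw(G) = 3.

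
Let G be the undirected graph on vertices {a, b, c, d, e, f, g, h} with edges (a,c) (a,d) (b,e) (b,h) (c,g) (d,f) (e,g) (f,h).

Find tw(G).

2

A width-2 tree decomposition is:
Bags: B1 = {b, f, h}  B2 = {b, e, f}  B3 = {e, f, g}  B4 = {c, f, g}  B5 = {a, c, f}  B6 = {a, d, f}
Tree: B1–B2, B2–B3, B3–B4, B4–B5, B5–B6
Each bag holds 3 vertices, so the decomposition has width 2, which upper-bounds the treewidth. The edges f–h–b–e–g–c–a–d–f form a cycle, so G is not a tree and its treewidth is at least 2. Therefore the treewidth is 2.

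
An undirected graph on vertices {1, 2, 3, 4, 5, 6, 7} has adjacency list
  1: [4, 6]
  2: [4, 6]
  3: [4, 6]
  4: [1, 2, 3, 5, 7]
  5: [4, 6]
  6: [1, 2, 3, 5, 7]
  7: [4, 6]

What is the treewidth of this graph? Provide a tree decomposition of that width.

Treewidth 2.
One optimal decomposition is:
Bags: B1 = {4, 6, 7}  B2 = {3, 4, 6}  B3 = {4, 5, 6}  B4 = {1, 4, 6}  B5 = {2, 4, 6}
Tree: B1–B2, B2–B3, B3–B4, B4–B5

Each bag holds 3 vertices, so the decomposition has width 2, which upper-bounds the treewidth. For the lower bound, G contains the cycle 4–7–6–3–4, so G is not a forest; only forests have treewidth ≤ 1, hence tw(G) ≥ 2. The upper and lower bounds meet at 2, so that is the treewidth.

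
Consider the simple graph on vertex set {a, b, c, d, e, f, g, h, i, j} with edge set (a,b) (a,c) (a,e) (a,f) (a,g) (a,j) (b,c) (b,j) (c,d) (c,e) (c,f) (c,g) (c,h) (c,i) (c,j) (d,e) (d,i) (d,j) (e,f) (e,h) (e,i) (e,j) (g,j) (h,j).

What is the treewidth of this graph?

A width-3 tree decomposition is:
Bags: B1 = {c, e, h, j}  B2 = {a, c, e, j}  B3 = {a, c, g, j}  B4 = {a, b, c, j}  B5 = {c, d, e, j}  B6 = {c, d, e, i}  B7 = {a, c, e, f}
Tree: B1–B2, B2–B3, B2–B4, B2–B5, B5–B6, B2–B7
Every bag has size at most 4, so the width is 4 − 1 = 3 and tw(G) ≤ 3. On the other hand G contains the 4-clique {c, d, e, j}. A clique must lie in a single bag of any decomposition, so no decomposition can have width below 3. Combining the bounds, tw(G) = 3.

3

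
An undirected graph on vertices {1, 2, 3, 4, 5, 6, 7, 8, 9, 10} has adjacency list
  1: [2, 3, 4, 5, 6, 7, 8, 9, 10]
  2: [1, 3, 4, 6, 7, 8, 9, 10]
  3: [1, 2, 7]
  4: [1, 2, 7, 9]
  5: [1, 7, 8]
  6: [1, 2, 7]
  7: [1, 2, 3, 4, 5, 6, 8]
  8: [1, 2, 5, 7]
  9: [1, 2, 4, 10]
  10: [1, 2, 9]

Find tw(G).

3

A width-3 tree decomposition is:
Bags: B1 = {1, 2, 9, 10}  B2 = {1, 2, 4, 9}  B3 = {1, 2, 4, 7}  B4 = {1, 2, 7, 8}  B5 = {1, 5, 7, 8}  B6 = {1, 2, 3, 7}  B7 = {1, 2, 6, 7}
Tree: B1–B2, B2–B3, B3–B4, B4–B5, B4–B6, B3–B7
Each bag holds 4 vertices, so the decomposition has width 3, which upper-bounds the treewidth. Conversely, {1, 2, 9, 10} is a clique of size 4, and the vertices of any clique must share a bag in every tree decomposition; so some bag has ≥ 4 vertices and tw(G) ≥ 3. The upper and lower bounds meet at 3, so that is the treewidth.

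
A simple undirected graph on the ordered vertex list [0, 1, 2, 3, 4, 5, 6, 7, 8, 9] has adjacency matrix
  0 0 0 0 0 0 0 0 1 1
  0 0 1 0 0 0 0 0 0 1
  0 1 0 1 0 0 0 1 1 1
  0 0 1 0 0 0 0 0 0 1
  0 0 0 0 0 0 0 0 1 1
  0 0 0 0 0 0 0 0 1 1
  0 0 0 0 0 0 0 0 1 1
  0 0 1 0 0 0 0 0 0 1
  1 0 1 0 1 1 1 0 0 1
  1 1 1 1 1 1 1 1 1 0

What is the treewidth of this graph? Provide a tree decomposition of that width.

Each bag holds 3 vertices, so the decomposition has width 2, which upper-bounds the treewidth. Conversely, {0, 8, 9} is a clique of size 3, and the vertices of any clique must share a bag in every tree decomposition; so some bag has ≥ 3 vertices and tw(G) ≥ 2. Combining the bounds, tw(G) = 2.

Treewidth 2.
One optimal decomposition is:
Bags: B1 = {0, 8, 9}  B2 = {2, 8, 9}  B3 = {6, 8, 9}  B4 = {1, 2, 9}  B5 = {2, 3, 9}  B6 = {5, 8, 9}  B7 = {2, 7, 9}  B8 = {4, 8, 9}
Tree: B1–B2, B2–B3, B2–B4, B4–B5, B2–B6, B4–B7, B1–B8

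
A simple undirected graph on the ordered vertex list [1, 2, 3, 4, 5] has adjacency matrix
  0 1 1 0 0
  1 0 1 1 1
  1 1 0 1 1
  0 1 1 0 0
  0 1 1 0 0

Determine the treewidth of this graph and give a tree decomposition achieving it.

Treewidth 2.
One optimal decomposition is:
Bags: B1 = {2, 3, 4}  B2 = {2, 3, 5}  B3 = {1, 2, 3}
Tree: B1–B2, B1–B3

The largest bag has 3 vertices, giving width 2; this decomposition certifies tw(G) ≤ 2. For the lower bound, the 3 vertices {1, 2, 3} are pairwise adjacent, and any tree decomposition puts a clique entirely inside one bag — forcing width ≥ 2. Therefore the treewidth is 2.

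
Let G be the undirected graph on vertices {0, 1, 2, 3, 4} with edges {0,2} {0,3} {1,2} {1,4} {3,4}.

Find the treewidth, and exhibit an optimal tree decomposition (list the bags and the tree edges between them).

Treewidth 2.
One optimal decomposition is:
Bags: B1 = {0, 3, 4}  B2 = {0, 1, 4}  B3 = {0, 1, 2}
Tree: B1–B2, B2–B3

Every bag has size at most 3, so the width is 3 − 1 = 2 and tw(G) ≤ 2. For the lower bound, G contains the cycle 0–3–4–1–2–0, so G is not a forest; only forests have treewidth ≤ 1, hence tw(G) ≥ 2. Hence tw(G) = 2 exactly.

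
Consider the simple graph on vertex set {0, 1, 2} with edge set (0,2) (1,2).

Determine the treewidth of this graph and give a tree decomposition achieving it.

Every bag has size at most 2, so the width is 2 − 1 = 1 and tw(G) ≤ 1. G has an edge, so its treewidth is at least 1. Combining the bounds, tw(G) = 1.

Treewidth 1.
Bags: B1 = {1, 2}  B2 = {0, 2}
Tree: B1–B2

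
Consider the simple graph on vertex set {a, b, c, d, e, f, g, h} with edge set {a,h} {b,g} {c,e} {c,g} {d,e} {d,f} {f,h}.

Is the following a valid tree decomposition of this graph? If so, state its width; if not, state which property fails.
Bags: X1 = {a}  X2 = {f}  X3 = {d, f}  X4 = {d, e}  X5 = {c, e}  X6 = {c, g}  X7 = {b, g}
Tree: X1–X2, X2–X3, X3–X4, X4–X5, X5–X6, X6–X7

No — vertex h appears in no bag.

A tree decomposition must satisfy three properties: every vertex lies in some bag; for every edge, both endpoints lie together in some bag; and for every vertex, the bags containing it form a connected subtree. Here vertex h appears in no bag, so the decomposition is invalid.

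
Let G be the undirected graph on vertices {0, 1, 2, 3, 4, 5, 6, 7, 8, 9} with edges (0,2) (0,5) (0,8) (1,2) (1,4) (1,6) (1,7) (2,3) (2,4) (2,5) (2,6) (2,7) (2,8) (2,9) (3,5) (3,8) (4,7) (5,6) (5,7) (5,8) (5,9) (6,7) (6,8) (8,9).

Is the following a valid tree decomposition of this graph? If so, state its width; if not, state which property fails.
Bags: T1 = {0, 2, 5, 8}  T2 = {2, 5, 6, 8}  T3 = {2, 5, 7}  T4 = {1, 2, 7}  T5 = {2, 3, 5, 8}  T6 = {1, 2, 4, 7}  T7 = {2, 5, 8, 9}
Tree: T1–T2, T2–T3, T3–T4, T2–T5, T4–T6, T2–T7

No — edge (6,7) lies in no bag.

A tree decomposition must satisfy three properties: every vertex lies in some bag; for every edge, both endpoints lie together in some bag; and for every vertex, the bags containing it form a connected subtree. Here edge (6,7) lies in no bag, so the decomposition is invalid.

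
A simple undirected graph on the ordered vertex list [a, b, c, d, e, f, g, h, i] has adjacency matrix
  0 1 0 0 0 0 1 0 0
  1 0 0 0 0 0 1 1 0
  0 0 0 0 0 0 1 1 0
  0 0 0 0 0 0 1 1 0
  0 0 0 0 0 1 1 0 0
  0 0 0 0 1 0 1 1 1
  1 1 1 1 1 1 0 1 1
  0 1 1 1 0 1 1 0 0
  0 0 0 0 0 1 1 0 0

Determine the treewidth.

A width-2 tree decomposition is:
Bags: B1 = {e, f, g}  B2 = {f, g, h}  B3 = {d, g, h}  B4 = {b, g, h}  B5 = {c, g, h}  B6 = {f, g, i}  B7 = {a, b, g}
Tree: B1–B2, B2–B3, B2–B4, B4–B5, B2–B6, B4–B7
Every bag has size at most 3, so the width is 3 − 1 = 2 and tw(G) ≤ 2. Conversely, {e, f, g} is a clique of size 3, and the vertices of any clique must share a bag in every tree decomposition; so some bag has ≥ 3 vertices and tw(G) ≥ 2. The upper and lower bounds meet at 2, so that is the treewidth.

2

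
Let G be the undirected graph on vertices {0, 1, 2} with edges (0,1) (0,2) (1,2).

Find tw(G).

2

A width-2 tree decomposition is:
Bags: B1 = {0, 1, 2}
Tree: (single bag)
With just one bag of size 3, the width is 3 − 1 = 2, so tw(G) ≤ 2. On the other hand G contains the 3-clique {0, 1, 2}. A clique must lie in a single bag of any decomposition, so no decomposition can have width below 2. The upper and lower bounds meet at 2, so that is the treewidth.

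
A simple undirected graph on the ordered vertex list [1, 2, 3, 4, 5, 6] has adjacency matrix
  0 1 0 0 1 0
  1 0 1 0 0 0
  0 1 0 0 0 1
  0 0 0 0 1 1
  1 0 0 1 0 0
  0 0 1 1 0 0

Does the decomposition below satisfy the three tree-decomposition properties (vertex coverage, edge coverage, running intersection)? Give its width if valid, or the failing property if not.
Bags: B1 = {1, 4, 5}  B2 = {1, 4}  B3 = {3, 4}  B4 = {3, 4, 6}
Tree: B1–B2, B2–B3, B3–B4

No — vertex 2 appears in no bag.

A tree decomposition must satisfy three properties: every vertex lies in some bag; for every edge, both endpoints lie together in some bag; and for every vertex, the bags containing it form a connected subtree. Here vertex 2 appears in no bag, so the decomposition is invalid.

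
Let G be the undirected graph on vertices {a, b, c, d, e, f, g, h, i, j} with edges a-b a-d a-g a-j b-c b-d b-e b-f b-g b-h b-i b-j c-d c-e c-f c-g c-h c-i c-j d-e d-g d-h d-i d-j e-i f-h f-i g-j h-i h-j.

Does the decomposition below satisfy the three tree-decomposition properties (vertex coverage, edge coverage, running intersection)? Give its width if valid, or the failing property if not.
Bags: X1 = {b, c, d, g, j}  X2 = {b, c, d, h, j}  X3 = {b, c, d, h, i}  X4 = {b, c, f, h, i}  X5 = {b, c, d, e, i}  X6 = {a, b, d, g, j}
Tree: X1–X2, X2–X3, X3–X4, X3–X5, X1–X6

Vertex coverage: the bags together contain {a, b, c, d, e, f, g, h, i, j}, the full vertex set. Edge coverage: each edge of G has both endpoints in at least one bag. Running intersection: for every vertex, the bags containing it form a connected subtree. All three properties hold, so this is a valid tree decomposition of width max|bag| − 1 = 4, and hence tw(G) ≤ 4.

Yes; width 4.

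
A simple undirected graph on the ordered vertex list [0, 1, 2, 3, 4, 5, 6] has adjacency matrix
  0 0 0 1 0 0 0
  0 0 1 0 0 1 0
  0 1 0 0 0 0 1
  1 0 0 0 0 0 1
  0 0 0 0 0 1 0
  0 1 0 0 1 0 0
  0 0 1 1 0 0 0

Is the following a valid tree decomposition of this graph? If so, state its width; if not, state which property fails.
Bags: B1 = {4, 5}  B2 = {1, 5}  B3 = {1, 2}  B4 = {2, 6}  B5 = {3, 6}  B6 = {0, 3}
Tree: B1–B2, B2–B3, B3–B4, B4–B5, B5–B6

Every vertex of G appears in some bag (union = {0, 1, 2, 3, 4, 5, 6}); every edge is covered by a bag; and for each vertex v the set of bags containing v is connected in the bag tree. The decomposition is therefore valid. The largest bag has 2 vertices, so the width is 1.

Yes; width 1.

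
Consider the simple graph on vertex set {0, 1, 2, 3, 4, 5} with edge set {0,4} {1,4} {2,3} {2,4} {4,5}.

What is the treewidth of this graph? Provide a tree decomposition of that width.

Every bag has size at most 2, so the width is 2 − 1 = 1 and tw(G) ≤ 1. Any graph with an edge has treewidth ≥ 1, and G has the edge 4–2. Hence tw(G) = 1 exactly.

Treewidth 1.
Bags: B1 = {2, 4}  B2 = {1, 4}  B3 = {4, 5}  B4 = {2, 3}  B5 = {0, 4}
Tree: B1–B2, B2–B3, B1–B4, B2–B5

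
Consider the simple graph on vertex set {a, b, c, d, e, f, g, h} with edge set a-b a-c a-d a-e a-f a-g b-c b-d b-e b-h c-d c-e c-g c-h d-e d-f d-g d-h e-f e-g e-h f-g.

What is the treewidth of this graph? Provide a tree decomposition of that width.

Treewidth 4.
One such decomposition:
Bags: B1 = {a, c, d, e, g}  B2 = {a, b, c, d, e}  B3 = {b, c, d, e, h}  B4 = {a, d, e, f, g}
Tree: B1–B2, B2–B3, B1–B4

Every bag has size at most 5, so the width is 5 − 1 = 4 and tw(G) ≤ 4. For the lower bound, the 5 vertices {b, c, d, e, h} are pairwise adjacent, and any tree decomposition puts a clique entirely inside one bag — forcing width ≥ 4. Combining the bounds, tw(G) = 4.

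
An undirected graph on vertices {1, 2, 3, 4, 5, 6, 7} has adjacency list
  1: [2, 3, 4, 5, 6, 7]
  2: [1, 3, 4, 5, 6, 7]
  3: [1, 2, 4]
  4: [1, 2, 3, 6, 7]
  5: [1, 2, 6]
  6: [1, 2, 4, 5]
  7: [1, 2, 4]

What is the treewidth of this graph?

A width-3 tree decomposition is:
Bags: B1 = {1, 2, 5, 6}  B2 = {1, 2, 4, 6}  B3 = {1, 2, 4, 7}  B4 = {1, 2, 3, 4}
Tree: B1–B2, B2–B3, B3–B4
Each bag holds 4 vertices, so the decomposition has width 3, which upper-bounds the treewidth. Conversely, {1, 2, 3, 4} is a clique of size 4, and the vertices of any clique must share a bag in every tree decomposition; so some bag has ≥ 4 vertices and tw(G) ≥ 3. Therefore the treewidth is 3.

3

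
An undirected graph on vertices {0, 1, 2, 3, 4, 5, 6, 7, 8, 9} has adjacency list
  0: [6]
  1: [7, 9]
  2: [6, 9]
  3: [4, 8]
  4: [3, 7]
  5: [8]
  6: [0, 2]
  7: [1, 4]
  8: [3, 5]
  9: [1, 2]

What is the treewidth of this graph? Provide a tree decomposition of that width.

The largest bag has 2 vertices, giving width 1; this decomposition certifies tw(G) ≤ 1. Since G has at least one edge (e.g. 0–6), it is not an edgeless graph, so tw(G) ≥ 1. Combining the bounds, tw(G) = 1.

Treewidth 1.
One optimal decomposition is:
Bags: B1 = {0, 6}  B2 = {2, 6}  B3 = {2, 9}  B4 = {1, 9}  B5 = {1, 7}  B6 = {4, 7}  B7 = {3, 4}  B8 = {3, 8}  B9 = {5, 8}
Tree: B1–B2, B2–B3, B3–B4, B4–B5, B5–B6, B6–B7, B7–B8, B8–B9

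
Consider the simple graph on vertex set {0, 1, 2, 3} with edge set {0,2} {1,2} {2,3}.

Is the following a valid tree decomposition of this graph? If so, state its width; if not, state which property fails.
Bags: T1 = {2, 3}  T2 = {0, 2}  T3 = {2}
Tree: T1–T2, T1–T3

A tree decomposition must satisfy three properties: every vertex lies in some bag; for every edge, both endpoints lie together in some bag; and for every vertex, the bags containing it form a connected subtree. Here vertex 1 appears in no bag, so the decomposition is invalid.

No — vertex 1 appears in no bag.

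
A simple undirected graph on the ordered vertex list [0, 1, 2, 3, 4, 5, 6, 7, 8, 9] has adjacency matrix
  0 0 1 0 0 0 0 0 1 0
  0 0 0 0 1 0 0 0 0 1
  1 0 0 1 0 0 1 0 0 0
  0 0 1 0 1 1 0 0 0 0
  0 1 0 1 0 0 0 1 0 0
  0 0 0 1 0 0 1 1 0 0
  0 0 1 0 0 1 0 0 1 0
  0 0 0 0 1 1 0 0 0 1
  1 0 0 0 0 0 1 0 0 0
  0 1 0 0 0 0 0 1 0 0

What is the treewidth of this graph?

2

A width-2 tree decomposition is:
Bags: B1 = {1, 7, 9}  B2 = {1, 4, 7}  B3 = {4, 5, 7}  B4 = {3, 4, 5}  B5 = {3, 5, 6}  B6 = {2, 3, 6}  B7 = {2, 6, 8}  B8 = {0, 2, 8}
Tree: B1–B2, B2–B3, B3–B4, B4–B5, B5–B6, B6–B7, B7–B8
The largest bag has 3 vertices, giving width 2; this decomposition certifies tw(G) ≤ 2. Since 9–1–4–7–9 is a cycle in G, G is not acyclic. Forests are exactly the graphs of treewidth ≤ 1, so tw(G) ≥ 2. Hence tw(G) = 2 exactly.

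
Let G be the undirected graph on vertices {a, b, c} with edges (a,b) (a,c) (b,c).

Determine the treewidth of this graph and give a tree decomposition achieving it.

With just one bag of size 3, the width is 3 − 1 = 2, so tw(G) ≤ 2. Conversely, {a, b, c} is a clique of size 3, and the vertices of any clique must share a bag in every tree decomposition; so some bag has ≥ 3 vertices and tw(G) ≥ 2. Therefore the treewidth is 2.

Treewidth 2.
One such decomposition:
Bags: B1 = {a, b, c}
Tree: (single bag)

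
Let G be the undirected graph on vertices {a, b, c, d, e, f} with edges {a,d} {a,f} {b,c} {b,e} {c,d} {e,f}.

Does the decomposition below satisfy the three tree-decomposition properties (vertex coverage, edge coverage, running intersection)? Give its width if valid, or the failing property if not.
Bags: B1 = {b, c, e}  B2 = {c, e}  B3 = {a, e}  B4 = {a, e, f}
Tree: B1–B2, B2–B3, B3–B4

No — vertex d appears in no bag.

A tree decomposition must satisfy three properties: every vertex lies in some bag; for every edge, both endpoints lie together in some bag; and for every vertex, the bags containing it form a connected subtree. Here vertex d appears in no bag, so the decomposition is invalid.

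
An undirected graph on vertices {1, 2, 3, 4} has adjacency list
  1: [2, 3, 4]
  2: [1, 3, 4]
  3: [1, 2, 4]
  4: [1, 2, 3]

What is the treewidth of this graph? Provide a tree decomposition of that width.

With just one bag of size 4, the width is 4 − 1 = 3, so tw(G) ≤ 3. On the other hand G contains the 4-clique {1, 2, 3, 4}. A clique must lie in a single bag of any decomposition, so no decomposition can have width below 3. Therefore the treewidth is 3.

Treewidth 3.
Bags: B1 = {1, 2, 3, 4}
Tree: (single bag)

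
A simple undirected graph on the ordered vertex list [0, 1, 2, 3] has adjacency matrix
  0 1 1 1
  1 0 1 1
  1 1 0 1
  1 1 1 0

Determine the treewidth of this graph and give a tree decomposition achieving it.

Treewidth 3.
One optimal decomposition is:
Bags: B1 = {0, 1, 2, 3}
Tree: (single bag)

A single bag containing all 4 vertices is trivially a valid decomposition of width 3. Conversely, {0, 1, 2, 3} is a clique of size 4, and the vertices of any clique must share a bag in every tree decomposition; so some bag has ≥ 4 vertices and tw(G) ≥ 3. Combining the bounds, tw(G) = 3.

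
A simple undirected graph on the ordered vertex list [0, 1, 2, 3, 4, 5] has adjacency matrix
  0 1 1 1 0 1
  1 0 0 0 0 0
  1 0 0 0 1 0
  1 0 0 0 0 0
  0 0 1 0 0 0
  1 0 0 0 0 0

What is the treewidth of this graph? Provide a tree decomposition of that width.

Treewidth 1.
Bags: B1 = {0, 3}  B2 = {0, 2}  B3 = {0, 5}  B4 = {0, 1}  B5 = {2, 4}
Tree: B1–B2, B2–B3, B2–B4, B2–B5

Each bag holds 2 vertices, so the decomposition has width 1, which upper-bounds the treewidth. G has an edge, so its treewidth is at least 1. Combining the bounds, tw(G) = 1.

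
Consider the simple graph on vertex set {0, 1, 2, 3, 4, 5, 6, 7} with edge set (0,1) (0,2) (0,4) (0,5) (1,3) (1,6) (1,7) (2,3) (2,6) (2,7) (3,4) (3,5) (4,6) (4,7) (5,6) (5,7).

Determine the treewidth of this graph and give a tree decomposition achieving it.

Treewidth 4.
One such decomposition:
Bags: B1 = {1, 2, 3, 4, 5}  B2 = {1, 2, 4, 5, 7}  B3 = {1, 2, 4, 5, 6}  B4 = {0, 1, 2, 4, 5}
Tree: B1–B2, B2–B3, B3–B4

Each bag holds 5 vertices, so the decomposition has width 4, which upper-bounds the treewidth. For the lower bound: the 5 vertex sets {3,4}, {2,7}, {1,6}, {5}, {0} are disjoint, each induces a connected subgraph, and every pair is joined by at least one edge of G. Contracting each set to a single vertex therefore yields K_{5} as a minor, and since treewidth is minor-monotone, tw(G) ≥ tw(K_{5}) = 4. Hence tw(G) = 4 exactly.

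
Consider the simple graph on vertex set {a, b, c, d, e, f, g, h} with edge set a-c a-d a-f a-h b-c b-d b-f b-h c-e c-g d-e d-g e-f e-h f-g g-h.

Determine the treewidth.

4

A width-4 tree decomposition is:
Bags: B1 = {a, b, e, f, g}  B2 = {a, b, c, e, g}  B3 = {a, b, d, e, g}  B4 = {a, b, e, g, h}
Tree: B1–B2, B2–B3, B3–B4
The largest bag has 5 vertices, giving width 4; this decomposition certifies tw(G) ≤ 4. For the lower bound: the 5 vertex sets {b,f}, {c,e}, {a,d}, {g}, {h} are disjoint, each induces a connected subgraph, and every pair is joined by at least one edge of G. Contracting each set to a single vertex therefore yields K_{5} as a minor, and since treewidth is minor-monotone, tw(G) ≥ tw(K_{5}) = 4. The upper and lower bounds meet at 4, so that is the treewidth.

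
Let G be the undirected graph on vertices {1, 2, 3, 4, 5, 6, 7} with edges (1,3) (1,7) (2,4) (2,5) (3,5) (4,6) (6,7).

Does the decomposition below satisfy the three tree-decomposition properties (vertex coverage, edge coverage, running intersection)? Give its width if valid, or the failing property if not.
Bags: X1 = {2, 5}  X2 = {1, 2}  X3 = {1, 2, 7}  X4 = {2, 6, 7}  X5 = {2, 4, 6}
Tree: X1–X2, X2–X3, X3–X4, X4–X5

A tree decomposition must satisfy three properties: every vertex lies in some bag; for every edge, both endpoints lie together in some bag; and for every vertex, the bags containing it form a connected subtree. Here vertex 3 appears in no bag, so the decomposition is invalid.

No — vertex 3 appears in no bag.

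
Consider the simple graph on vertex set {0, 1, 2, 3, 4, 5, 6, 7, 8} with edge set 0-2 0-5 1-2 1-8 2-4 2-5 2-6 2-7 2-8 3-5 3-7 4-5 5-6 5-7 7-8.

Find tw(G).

A width-2 tree decomposition is:
Bags: B1 = {2, 7, 8}  B2 = {2, 5, 7}  B3 = {1, 2, 8}  B4 = {0, 2, 5}  B5 = {2, 5, 6}  B6 = {2, 4, 5}  B7 = {3, 5, 7}
Tree: B1–B2, B1–B3, B2–B4, B4–B5, B4–B6, B2–B7
Every bag has size at most 3, so the width is 3 − 1 = 2 and tw(G) ≤ 2. Conversely, {1, 2, 8} is a clique of size 3, and the vertices of any clique must share a bag in every tree decomposition; so some bag has ≥ 3 vertices and tw(G) ≥ 2. Combining the bounds, tw(G) = 2.

2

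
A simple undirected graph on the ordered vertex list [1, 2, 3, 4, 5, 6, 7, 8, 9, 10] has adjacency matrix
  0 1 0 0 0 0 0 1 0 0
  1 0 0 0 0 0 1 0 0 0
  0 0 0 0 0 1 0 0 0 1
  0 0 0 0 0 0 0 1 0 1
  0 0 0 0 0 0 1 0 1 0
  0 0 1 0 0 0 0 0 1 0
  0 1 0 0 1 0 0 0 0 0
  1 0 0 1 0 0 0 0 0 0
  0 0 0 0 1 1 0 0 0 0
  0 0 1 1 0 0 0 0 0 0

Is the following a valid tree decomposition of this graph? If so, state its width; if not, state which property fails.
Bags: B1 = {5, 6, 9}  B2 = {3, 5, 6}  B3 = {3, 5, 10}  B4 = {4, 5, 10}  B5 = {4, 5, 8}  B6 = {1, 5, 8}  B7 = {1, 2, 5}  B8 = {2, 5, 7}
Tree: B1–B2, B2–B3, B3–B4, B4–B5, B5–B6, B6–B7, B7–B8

Every vertex of G appears in some bag (union = {1, 2, 3, 4, 5, 6, 7, 8, 9, 10}); every edge is covered by a bag; and for each vertex v the set of bags containing v is connected in the bag tree. The decomposition is therefore valid. The largest bag has 3 vertices, so the width is 2.

Yes; width 2.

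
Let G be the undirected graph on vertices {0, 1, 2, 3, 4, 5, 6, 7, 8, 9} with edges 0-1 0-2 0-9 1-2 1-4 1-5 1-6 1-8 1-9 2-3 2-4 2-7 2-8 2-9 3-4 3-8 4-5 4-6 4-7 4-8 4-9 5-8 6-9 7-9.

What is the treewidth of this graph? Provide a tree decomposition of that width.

Each bag holds 4 vertices, so the decomposition has width 3, which upper-bounds the treewidth. On the other hand G contains the 4-clique {0, 1, 2, 9}. A clique must lie in a single bag of any decomposition, so no decomposition can have width below 3. Therefore the treewidth is 3.

Treewidth 3.
Bags: B1 = {1, 2, 4, 9}  B2 = {2, 4, 7, 9}  B3 = {1, 2, 4, 8}  B4 = {2, 3, 4, 8}  B5 = {1, 4, 5, 8}  B6 = {1, 4, 6, 9}  B7 = {0, 1, 2, 9}
Tree: B1–B2, B1–B3, B3–B4, B3–B5, B1–B6, B1–B7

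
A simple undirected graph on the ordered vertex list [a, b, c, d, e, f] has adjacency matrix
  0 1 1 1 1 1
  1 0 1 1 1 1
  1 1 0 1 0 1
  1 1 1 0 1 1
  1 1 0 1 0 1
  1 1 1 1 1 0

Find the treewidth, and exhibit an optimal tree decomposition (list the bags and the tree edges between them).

Treewidth 4.
One optimal decomposition is:
Bags: B1 = {a, b, c, d, f}  B2 = {a, b, d, e, f}
Tree: B1–B2

Each bag holds 5 vertices, so the decomposition has width 4, which upper-bounds the treewidth. For the lower bound, the 5 vertices {a, b, d, e, f} are pairwise adjacent, and any tree decomposition puts a clique entirely inside one bag — forcing width ≥ 4. Combining the bounds, tw(G) = 4.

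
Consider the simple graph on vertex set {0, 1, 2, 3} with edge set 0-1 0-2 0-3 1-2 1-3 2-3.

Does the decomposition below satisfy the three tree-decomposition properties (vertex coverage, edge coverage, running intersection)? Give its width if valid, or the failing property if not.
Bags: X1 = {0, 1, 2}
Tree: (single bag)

A tree decomposition must satisfy three properties: every vertex lies in some bag; for every edge, both endpoints lie together in some bag; and for every vertex, the bags containing it form a connected subtree. Here vertex 3 appears in no bag, so the decomposition is invalid.

No — vertex 3 appears in no bag.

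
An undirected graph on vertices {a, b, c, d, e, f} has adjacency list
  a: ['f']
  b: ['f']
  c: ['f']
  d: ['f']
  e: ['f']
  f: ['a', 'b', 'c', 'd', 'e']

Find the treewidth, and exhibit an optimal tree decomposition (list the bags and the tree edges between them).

Treewidth 1.
Bags: B1 = {b, f}  B2 = {e, f}  B3 = {c, f}  B4 = {d, f}  B5 = {a, f}
Tree: B1–B2, B2–B3, B1–B4, B1–B5

Every bag has size at most 2, so the width is 2 − 1 = 1 and tw(G) ≤ 1. Since G has at least one edge (e.g. b–f), it is not an edgeless graph, so tw(G) ≥ 1. Combining the bounds, tw(G) = 1.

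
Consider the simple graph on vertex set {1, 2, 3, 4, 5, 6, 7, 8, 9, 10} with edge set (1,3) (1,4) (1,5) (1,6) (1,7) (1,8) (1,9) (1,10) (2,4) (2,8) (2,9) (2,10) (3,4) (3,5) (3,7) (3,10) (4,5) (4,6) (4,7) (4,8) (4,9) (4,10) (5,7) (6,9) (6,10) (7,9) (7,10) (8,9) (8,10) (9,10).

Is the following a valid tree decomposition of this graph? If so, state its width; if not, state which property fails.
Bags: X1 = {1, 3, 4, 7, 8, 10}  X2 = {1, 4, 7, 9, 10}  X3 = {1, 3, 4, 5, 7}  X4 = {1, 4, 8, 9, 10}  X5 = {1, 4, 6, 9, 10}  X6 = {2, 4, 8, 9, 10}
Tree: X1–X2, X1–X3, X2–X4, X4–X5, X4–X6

No — bags containing vertex 8 are not connected in the tree.

A tree decomposition must satisfy three properties: every vertex lies in some bag; for every edge, both endpoints lie together in some bag; and for every vertex, the bags containing it form a connected subtree. Here bags containing vertex 8 are not connected in the tree, so the decomposition is invalid.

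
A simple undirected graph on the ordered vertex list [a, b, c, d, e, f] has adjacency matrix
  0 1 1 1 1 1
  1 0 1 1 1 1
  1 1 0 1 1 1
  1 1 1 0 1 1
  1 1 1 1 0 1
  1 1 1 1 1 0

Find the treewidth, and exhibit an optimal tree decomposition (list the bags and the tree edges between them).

With just one bag of size 6, the width is 6 − 1 = 5, so tw(G) ≤ 5. On the other hand G contains the 6-clique {a, b, c, d, e, f}. A clique must lie in a single bag of any decomposition, so no decomposition can have width below 5. Hence tw(G) = 5 exactly.

Treewidth 5.
Bags: B1 = {a, b, c, d, e, f}
Tree: (single bag)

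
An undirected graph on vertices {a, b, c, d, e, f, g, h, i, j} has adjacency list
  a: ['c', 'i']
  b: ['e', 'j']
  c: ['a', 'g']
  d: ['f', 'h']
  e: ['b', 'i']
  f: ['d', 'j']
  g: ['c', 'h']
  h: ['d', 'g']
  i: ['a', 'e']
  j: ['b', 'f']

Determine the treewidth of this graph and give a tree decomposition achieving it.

Treewidth 2.
One such decomposition:
Bags: B1 = {b, f, j}  B2 = {b, e, f}  B3 = {e, f, i}  B4 = {a, f, i}  B5 = {a, c, f}  B6 = {c, f, g}  B7 = {f, g, h}  B8 = {d, f, h}
Tree: B1–B2, B2–B3, B3–B4, B4–B5, B5–B6, B6–B7, B7–B8

Every bag has size at most 3, so the width is 3 − 1 = 2 and tw(G) ≤ 2. The edges f–j–b–e–i–a–c–g–h–d–f form a cycle, so G is not a tree and its treewidth is at least 2. Combining the bounds, tw(G) = 2.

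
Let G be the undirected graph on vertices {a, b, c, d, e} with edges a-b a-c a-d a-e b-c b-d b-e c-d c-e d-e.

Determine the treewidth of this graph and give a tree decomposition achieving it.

With just one bag of size 5, the width is 5 − 1 = 4, so tw(G) ≤ 4. On the other hand G contains the 5-clique {a, b, c, d, e}. A clique must lie in a single bag of any decomposition, so no decomposition can have width below 4. Combining the bounds, tw(G) = 4.

Treewidth 4.
One such decomposition:
Bags: B1 = {a, b, c, d, e}
Tree: (single bag)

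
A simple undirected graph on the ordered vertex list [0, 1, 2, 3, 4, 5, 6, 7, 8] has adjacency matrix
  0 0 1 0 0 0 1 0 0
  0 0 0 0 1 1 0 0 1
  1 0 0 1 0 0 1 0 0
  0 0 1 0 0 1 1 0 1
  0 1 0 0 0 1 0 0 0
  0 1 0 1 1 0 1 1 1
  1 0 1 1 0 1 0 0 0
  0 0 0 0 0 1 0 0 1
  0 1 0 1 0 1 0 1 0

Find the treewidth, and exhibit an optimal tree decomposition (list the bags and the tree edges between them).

Treewidth 2.
Bags: B1 = {3, 5, 8}  B2 = {3, 5, 6}  B3 = {1, 5, 8}  B4 = {2, 3, 6}  B5 = {0, 2, 6}  B6 = {5, 7, 8}  B7 = {1, 4, 5}
Tree: B1–B2, B1–B3, B2–B4, B4–B5, B1–B6, B3–B7

The largest bag has 3 vertices, giving width 2; this decomposition certifies tw(G) ≤ 2. For the lower bound, the 3 vertices {0, 2, 6} are pairwise adjacent, and any tree decomposition puts a clique entirely inside one bag — forcing width ≥ 2. Therefore the treewidth is 2.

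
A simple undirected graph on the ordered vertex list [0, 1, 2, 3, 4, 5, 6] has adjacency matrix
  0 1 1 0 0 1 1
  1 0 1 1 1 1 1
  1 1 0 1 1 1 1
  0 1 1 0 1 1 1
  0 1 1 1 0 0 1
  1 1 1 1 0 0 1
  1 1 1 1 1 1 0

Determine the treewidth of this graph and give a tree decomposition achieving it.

Treewidth 4.
One such decomposition:
Bags: B1 = {1, 2, 3, 5, 6}  B2 = {1, 2, 3, 4, 6}  B3 = {0, 1, 2, 5, 6}
Tree: B1–B2, B1–B3

The largest bag has 5 vertices, giving width 4; this decomposition certifies tw(G) ≤ 4. On the other hand G contains the 5-clique {0, 1, 2, 5, 6}. A clique must lie in a single bag of any decomposition, so no decomposition can have width below 4. Therefore the treewidth is 4.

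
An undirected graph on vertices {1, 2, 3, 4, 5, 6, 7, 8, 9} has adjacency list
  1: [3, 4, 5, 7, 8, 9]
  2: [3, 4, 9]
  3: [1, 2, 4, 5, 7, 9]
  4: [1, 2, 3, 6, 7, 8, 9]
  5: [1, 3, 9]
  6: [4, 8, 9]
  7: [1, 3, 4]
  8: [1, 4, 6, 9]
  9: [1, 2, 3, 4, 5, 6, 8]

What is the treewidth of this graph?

3

A width-3 tree decomposition is:
Bags: B1 = {1, 3, 4, 9}  B2 = {1, 3, 5, 9}  B3 = {1, 4, 8, 9}  B4 = {2, 3, 4, 9}  B5 = {4, 6, 8, 9}  B6 = {1, 3, 4, 7}
Tree: B1–B2, B1–B3, B1–B4, B3–B5, B1–B6
The largest bag has 4 vertices, giving width 3; this decomposition certifies tw(G) ≤ 3. Conversely, {1, 4, 8, 9} is a clique of size 4, and the vertices of any clique must share a bag in every tree decomposition; so some bag has ≥ 4 vertices and tw(G) ≥ 3. The upper and lower bounds meet at 3, so that is the treewidth.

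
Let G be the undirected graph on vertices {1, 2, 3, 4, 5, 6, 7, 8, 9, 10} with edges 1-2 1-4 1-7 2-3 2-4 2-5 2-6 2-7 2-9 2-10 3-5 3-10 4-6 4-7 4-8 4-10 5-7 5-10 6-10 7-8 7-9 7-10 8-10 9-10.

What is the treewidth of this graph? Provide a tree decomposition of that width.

Every bag has size at most 4, so the width is 4 − 1 = 3 and tw(G) ≤ 3. Conversely, {4, 7, 8, 10} is a clique of size 4, and the vertices of any clique must share a bag in every tree decomposition; so some bag has ≥ 4 vertices and tw(G) ≥ 3. Therefore the treewidth is 3.

Treewidth 3.
One such decomposition:
Bags: B1 = {2, 4, 6, 10}  B2 = {2, 4, 7, 10}  B3 = {4, 7, 8, 10}  B4 = {1, 2, 4, 7}  B5 = {2, 7, 9, 10}  B6 = {2, 5, 7, 10}  B7 = {2, 3, 5, 10}
Tree: B1–B2, B2–B3, B2–B4, B2–B5, B5–B6, B6–B7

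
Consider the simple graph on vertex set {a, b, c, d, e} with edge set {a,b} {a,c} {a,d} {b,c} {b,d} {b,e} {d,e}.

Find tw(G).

2

A width-2 tree decomposition is:
Bags: B1 = {a, b, d}  B2 = {b, d, e}  B3 = {a, b, c}
Tree: B1–B2, B1–B3
The largest bag has 3 vertices, giving width 2; this decomposition certifies tw(G) ≤ 2. Conversely, {b, d, e} is a clique of size 3, and the vertices of any clique must share a bag in every tree decomposition; so some bag has ≥ 3 vertices and tw(G) ≥ 2. Therefore the treewidth is 2.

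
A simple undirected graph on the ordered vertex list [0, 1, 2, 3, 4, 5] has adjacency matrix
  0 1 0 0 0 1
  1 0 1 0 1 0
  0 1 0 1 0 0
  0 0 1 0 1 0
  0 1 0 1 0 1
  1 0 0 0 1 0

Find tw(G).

2

A width-2 tree decomposition is:
Bags: B1 = {0, 4, 5}  B2 = {0, 1, 4}  B3 = {1, 3, 4}  B4 = {1, 2, 3}
Tree: B1–B2, B2–B3, B3–B4
Each bag holds 3 vertices, so the decomposition has width 2, which upper-bounds the treewidth. For the lower bound, G contains the cycle 5–0–1–4–5, so G is not a forest; only forests have treewidth ≤ 1, hence tw(G) ≥ 2. Combining the bounds, tw(G) = 2.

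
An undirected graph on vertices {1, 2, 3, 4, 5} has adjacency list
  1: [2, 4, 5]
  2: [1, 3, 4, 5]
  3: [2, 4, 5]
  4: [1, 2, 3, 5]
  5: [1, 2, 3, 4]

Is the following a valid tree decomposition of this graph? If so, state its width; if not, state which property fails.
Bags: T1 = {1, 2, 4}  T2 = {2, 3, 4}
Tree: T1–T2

No — vertex 5 appears in no bag.

A tree decomposition must satisfy three properties: every vertex lies in some bag; for every edge, both endpoints lie together in some bag; and for every vertex, the bags containing it form a connected subtree. Here vertex 5 appears in no bag, so the decomposition is invalid.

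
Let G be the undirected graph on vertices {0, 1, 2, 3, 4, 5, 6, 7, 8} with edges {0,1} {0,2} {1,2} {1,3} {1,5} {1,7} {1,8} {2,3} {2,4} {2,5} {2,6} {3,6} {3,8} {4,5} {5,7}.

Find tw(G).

A width-2 tree decomposition is:
Bags: B1 = {1, 2, 3}  B2 = {0, 1, 2}  B3 = {1, 3, 8}  B4 = {1, 2, 5}  B5 = {1, 5, 7}  B6 = {2, 3, 6}  B7 = {2, 4, 5}
Tree: B1–B2, B1–B3, B2–B4, B4–B5, B1–B6, B4–B7
Every bag has size at most 3, so the width is 3 − 1 = 2 and tw(G) ≤ 2. Conversely, {1, 3, 8} is a clique of size 3, and the vertices of any clique must share a bag in every tree decomposition; so some bag has ≥ 3 vertices and tw(G) ≥ 2. Hence tw(G) = 2 exactly.

2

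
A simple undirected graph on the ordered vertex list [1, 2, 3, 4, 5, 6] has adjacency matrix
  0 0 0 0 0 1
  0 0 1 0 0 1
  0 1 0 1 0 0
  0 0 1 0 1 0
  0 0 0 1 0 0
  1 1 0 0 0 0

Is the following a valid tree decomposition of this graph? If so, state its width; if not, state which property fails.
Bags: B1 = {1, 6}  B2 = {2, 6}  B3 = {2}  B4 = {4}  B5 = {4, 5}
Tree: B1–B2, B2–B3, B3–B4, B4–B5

No — vertex 3 appears in no bag.

A tree decomposition must satisfy three properties: every vertex lies in some bag; for every edge, both endpoints lie together in some bag; and for every vertex, the bags containing it form a connected subtree. Here vertex 3 appears in no bag, so the decomposition is invalid.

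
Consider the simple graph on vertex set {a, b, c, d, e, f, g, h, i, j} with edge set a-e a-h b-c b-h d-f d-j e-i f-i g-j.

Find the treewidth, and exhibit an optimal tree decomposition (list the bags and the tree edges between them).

Each bag holds 2 vertices, so the decomposition has width 1, which upper-bounds the treewidth. Any graph with an edge has treewidth ≥ 1, and G has the edge c–b. The upper and lower bounds meet at 1, so that is the treewidth.

Treewidth 1.
One such decomposition:
Bags: B1 = {b, c}  B2 = {b, h}  B3 = {a, h}  B4 = {a, e}  B5 = {e, i}  B6 = {f, i}  B7 = {d, f}  B8 = {d, j}  B9 = {g, j}
Tree: B1–B2, B2–B3, B3–B4, B4–B5, B5–B6, B6–B7, B7–B8, B8–B9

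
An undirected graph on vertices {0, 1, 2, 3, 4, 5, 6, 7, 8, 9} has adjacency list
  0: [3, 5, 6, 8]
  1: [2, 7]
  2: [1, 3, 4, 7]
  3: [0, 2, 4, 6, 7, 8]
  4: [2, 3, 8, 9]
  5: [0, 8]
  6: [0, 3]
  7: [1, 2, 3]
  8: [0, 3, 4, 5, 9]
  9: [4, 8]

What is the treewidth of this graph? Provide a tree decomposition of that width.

The largest bag has 3 vertices, giving width 2; this decomposition certifies tw(G) ≤ 2. Conversely, {1, 2, 7} is a clique of size 3, and the vertices of any clique must share a bag in every tree decomposition; so some bag has ≥ 3 vertices and tw(G) ≥ 2. Therefore the treewidth is 2.

Treewidth 2.
Bags: B1 = {2, 3, 4}  B2 = {3, 4, 8}  B3 = {0, 3, 8}  B4 = {2, 3, 7}  B5 = {0, 5, 8}  B6 = {4, 8, 9}  B7 = {1, 2, 7}  B8 = {0, 3, 6}
Tree: B1–B2, B2–B3, B1–B4, B3–B5, B2–B6, B4–B7, B3–B8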